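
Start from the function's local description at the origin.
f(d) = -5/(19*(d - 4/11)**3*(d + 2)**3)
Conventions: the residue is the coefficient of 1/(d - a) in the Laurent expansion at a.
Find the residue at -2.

At the order-3 pole -2 set g(d) = (d - (-2))^3*f(d) = -5/(19*(d - 4/11)**3).
Order-3 pole: residue = g''(a)/2; g''(-2) = 2415765/56436536, so the residue is 2415765/112873072.

The residue is 2415765/112873072.


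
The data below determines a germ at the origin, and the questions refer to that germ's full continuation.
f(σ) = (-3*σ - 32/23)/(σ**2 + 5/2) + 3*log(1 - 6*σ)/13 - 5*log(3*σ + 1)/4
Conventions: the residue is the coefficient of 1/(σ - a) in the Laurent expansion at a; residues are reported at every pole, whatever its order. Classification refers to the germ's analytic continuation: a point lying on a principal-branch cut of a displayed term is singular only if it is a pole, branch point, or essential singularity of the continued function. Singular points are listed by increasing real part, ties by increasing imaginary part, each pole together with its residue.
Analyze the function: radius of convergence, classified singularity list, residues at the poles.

Denominator factor (σ**2 + 5/2): discriminant -10, complex-conjugate roots ((1/2)*sqrt(10))*i and -((1/2)*sqrt(10))*i; poles of order 1, moduli (1/2)*sqrt(10) and (1/2)*sqrt(10).
Branch term (3/13)*log(1 - σ/(1/6)): its argument vanishes at σ = 1/6, a logarithmic branch point, modulus 1/6.
Branch term (-5/4)*log(1 - σ/(-1/3)): its argument vanishes at σ = -1/3, a logarithmic branch point, modulus 1/3.
The radius of convergence is the smallest modulus among the singular points: 1/6.
The branch terms are analytic at -((1/2)*sqrt(10))*i and contribute nothing to the residue; only the rational part matters.
The factor σ**2 + 5/2 splits as (σ - a)(σ - a') with a = -((1/2)*sqrt(10))*i, a' = ((1/2)*sqrt(10))*i. At the order-1 pole a set g(σ) = (σ - a)*(rational part) = [-3*σ - 32/23] / (σ - a').
Simple pole: residue = g(a) at a = -((1/2)*sqrt(10))*i, which is (-3/2) - ((16/115)*sqrt(10))*i.
The branch terms are analytic at ((1/2)*sqrt(10))*i and contribute nothing to the residue; only the rational part matters.
The factor σ**2 + 5/2 splits as (σ - a)(σ - a') with a = ((1/2)*sqrt(10))*i, a' = -((1/2)*sqrt(10))*i. At the order-1 pole a set g(σ) = (σ - a)*(rational part) = [-3*σ - 32/23] / (σ - a').
Simple pole: residue = g(a) at a = ((1/2)*sqrt(10))*i, which is (-3/2) + ((16/115)*sqrt(10))*i.
List the singular points by increasing real part (a conjugate pair: the negative imaginary part first).

Radius of convergence at 0: 1/6.
At -1/3: a logarithmic branch point.
At -((1/2)*sqrt(10))*i: a pole of order 1; residue (-3/2) - ((16/115)*sqrt(10))*i.
At ((1/2)*sqrt(10))*i: a pole of order 1; residue (-3/2) + ((16/115)*sqrt(10))*i.
At 1/6: a logarithmic branch point.


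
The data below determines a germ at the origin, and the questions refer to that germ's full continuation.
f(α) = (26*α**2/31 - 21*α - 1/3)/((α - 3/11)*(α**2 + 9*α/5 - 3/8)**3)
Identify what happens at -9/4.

Denominator factors: α**2 + 9*α/5 - 3/8 = 51/80 at α = -9/4; α - 3/11 = -111/44 at α = -9/4 — none vanishes.
So the germ continues analytically to -9/4.

The point is a regular point.


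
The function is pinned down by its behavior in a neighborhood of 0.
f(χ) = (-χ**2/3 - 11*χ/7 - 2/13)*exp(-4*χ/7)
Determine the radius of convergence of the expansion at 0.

The radius of convergence is infinite.

The factor exp(-4*χ/7) is entire and contributes no finite singular point.
The polynomial part has no poles.
No finite singular points: the Taylor series at 0 converges everywhere.


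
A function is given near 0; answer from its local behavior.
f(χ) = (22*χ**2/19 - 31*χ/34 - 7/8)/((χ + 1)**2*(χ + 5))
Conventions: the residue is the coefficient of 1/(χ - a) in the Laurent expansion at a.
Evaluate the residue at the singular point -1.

At the order-2 pole -1 set g(χ) = (χ - (-1))^2*f(χ) = (22*χ**2/19 - 31*χ/34 - 7/8)/(χ + 5).
Order-2 pole: residue = g'(a); g'(-1) = -36447/41344, so the residue is -36447/41344.

The residue is -36447/41344.


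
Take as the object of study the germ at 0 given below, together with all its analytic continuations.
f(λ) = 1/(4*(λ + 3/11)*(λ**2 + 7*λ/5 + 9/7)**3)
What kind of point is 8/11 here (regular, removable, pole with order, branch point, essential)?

Denominator factors: λ + 3/11 = 1 at λ = 8/11; λ**2 + 7*λ/5 + 9/7 = 11997/4235 at λ = 8/11 — none vanishes.
So the germ continues analytically to 8/11.

The point is a regular point.


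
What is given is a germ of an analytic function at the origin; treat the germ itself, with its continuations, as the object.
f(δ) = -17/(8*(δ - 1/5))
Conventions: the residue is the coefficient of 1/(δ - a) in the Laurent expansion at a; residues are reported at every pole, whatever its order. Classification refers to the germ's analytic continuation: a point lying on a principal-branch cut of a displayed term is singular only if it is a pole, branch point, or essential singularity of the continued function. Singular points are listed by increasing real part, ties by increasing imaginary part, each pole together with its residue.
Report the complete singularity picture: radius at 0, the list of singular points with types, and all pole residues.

Radius of convergence at 0: 1/5.
At 1/5: a pole of order 1; residue -17/8.

Denominator factor (δ - 1/5): pole of order 1 at 1/5, modulus 1/5.
The radius of convergence is the smallest modulus among the singular points: 1/5.
At the order-1 pole 1/5 set g(δ) = (δ - (1/5))*f(δ) = -17/8.
Simple pole: residue = g(a) at a = 1/5, which is -17/8.


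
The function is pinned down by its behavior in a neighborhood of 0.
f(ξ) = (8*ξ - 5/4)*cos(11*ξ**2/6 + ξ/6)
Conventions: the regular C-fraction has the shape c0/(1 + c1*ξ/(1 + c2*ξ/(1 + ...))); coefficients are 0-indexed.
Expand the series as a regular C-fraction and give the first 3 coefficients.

The regular C-fraction coefficients are [-5/4, 32/5, -73753/11520].

Taylor coefficients (expand at 0): a_0 = -5/4, a_1 = 8, a_2 = 5/288.
c0 = a_0 = -5/4. Peel one level at a time: if S = 1 + c*ξ/S' with S'(0) = 1, then c is the ξ-coefficient of S and S' = c*ξ/(S - 1).
S_1 = c0/f = 1 + (32/5)*ξ + (73753/1800)*ξ^2 + ...; c1 = 32/5.
S_2 = c1*ξ/(S_1 - 1) = 1 + (-73753/11520)*ξ + ...; c2 = -73753/11520.


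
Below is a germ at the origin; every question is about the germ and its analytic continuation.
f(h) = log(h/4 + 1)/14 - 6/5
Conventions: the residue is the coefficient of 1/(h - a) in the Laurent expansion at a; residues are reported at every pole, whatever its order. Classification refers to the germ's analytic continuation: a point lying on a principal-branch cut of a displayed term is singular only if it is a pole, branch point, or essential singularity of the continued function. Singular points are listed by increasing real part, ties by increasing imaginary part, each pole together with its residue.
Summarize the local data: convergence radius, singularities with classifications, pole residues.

Branch term (1/14)*log(1 - h/(-4)): its argument vanishes at h = -4, a logarithmic branch point, modulus 4.
The radius of convergence is the smallest modulus among the singular points: 4.

Radius of convergence at 0: 4.
At -4: a logarithmic branch point.


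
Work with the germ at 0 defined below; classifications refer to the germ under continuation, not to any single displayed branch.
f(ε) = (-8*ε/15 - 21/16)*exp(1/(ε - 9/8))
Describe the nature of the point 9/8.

The point is an essential singularity.

The exponent 1/(ε - (9/8)) has a pole at 9/8, so exp(1/(ε - (9/8))) takes every nonzero value near it: an essential singularity (not a pole of any order).


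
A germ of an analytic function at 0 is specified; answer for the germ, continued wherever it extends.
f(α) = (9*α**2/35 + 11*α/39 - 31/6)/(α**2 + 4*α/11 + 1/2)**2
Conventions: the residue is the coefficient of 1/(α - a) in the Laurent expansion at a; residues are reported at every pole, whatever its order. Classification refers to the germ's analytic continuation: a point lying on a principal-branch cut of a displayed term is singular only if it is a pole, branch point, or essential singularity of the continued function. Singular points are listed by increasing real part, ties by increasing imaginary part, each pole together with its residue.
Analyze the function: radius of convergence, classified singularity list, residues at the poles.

Denominator factor (α**2 + 4*α/11 + 1/2)^2: discriminant -226/121, complex-conjugate roots (-2/11) + ((1/22)*sqrt(226))*i and (-2/11) - ((1/22)*sqrt(226))*i; poles of order 2, moduli (1/2)*sqrt(2) and (1/2)*sqrt(2).
The radius of convergence is the smallest modulus among the singular points: (1/2)*sqrt(2).
The factor α**2 + 4*α/11 + 1/2 splits as (α - a)(α - a') with a = (-2/11) - ((1/22)*sqrt(226))*i, a' = (-2/11) + ((1/22)*sqrt(226))*i. At the order-2 pole a set g(α) = (α - a)^2*f(α) = [9*α**2/35 + 11*α/39 - 31/6] / (α - a')^2.
Order-2 pole: residue = g'(a); g'((-2/11) - ((1/22)*sqrt(226))*i) = -((9246457/34859370)*sqrt(226))*i, so the residue is -((9246457/34859370)*sqrt(226))*i.
The factor α**2 + 4*α/11 + 1/2 splits as (α - a)(α - a') with a = (-2/11) + ((1/22)*sqrt(226))*i, a' = (-2/11) - ((1/22)*sqrt(226))*i. At the order-2 pole a set g(α) = (α - a)^2*f(α) = [9*α**2/35 + 11*α/39 - 31/6] / (α - a')^2.
Order-2 pole: residue = g'(a); g'((-2/11) + ((1/22)*sqrt(226))*i) = ((9246457/34859370)*sqrt(226))*i, so the residue is ((9246457/34859370)*sqrt(226))*i.
List the singular points by increasing real part (a conjugate pair: the negative imaginary part first).

Radius of convergence at 0: (1/2)*sqrt(2).
At (-2/11) - ((1/22)*sqrt(226))*i: a pole of order 2; residue -((9246457/34859370)*sqrt(226))*i.
At (-2/11) + ((1/22)*sqrt(226))*i: a pole of order 2; residue ((9246457/34859370)*sqrt(226))*i.


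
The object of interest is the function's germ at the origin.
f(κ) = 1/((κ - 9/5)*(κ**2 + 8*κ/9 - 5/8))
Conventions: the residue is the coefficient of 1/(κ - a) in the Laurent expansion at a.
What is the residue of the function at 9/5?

The residue is 200/843.

At the order-1 pole 9/5 set g(κ) = (κ - (9/5))*f(κ) = 1/(κ**2 + 8*κ/9 - 5/8).
Simple pole: residue = g(a) at a = 9/5, which is 200/843.


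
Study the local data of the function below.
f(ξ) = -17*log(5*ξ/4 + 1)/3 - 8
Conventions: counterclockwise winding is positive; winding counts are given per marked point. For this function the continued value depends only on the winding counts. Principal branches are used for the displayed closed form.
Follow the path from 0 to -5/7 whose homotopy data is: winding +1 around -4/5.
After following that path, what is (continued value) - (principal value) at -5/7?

The rational part is single-valued and drops out of the difference; each branch term changes only by its own monodromy.
(-17/3)*log(1 - ξ/(-4/5)): each positive loop around -4/5 adds 2*pi*i to the log, so winding +1 contributes (-17/3)*(1)*2*pi*i = -(34/3)*pi*i.
Summing the contributions at ξ = -5/7 gives -(34/3)*pi*i.

Continued minus principal equals -(34/3)*pi*i.


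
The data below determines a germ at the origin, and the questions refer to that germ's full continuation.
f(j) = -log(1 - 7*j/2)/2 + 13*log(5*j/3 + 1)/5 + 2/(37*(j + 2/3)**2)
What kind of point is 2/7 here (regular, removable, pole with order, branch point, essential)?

The term (-1/2)*log(1 - j/(2/7)) has argument 1 - 2/7/(2/7) = 0 at 2/7: a logarithmic (infinitely-sheeted) branch point; the remaining terms are analytic or single-valued there.

The point is a logarithmic branch point.


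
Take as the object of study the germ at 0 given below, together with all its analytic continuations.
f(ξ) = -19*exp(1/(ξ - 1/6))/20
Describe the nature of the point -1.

There is no denominator, hence no pole anywhere.
The essential point of exp(1/(ξ - (1/6))) is 1/6, not -1.
So the germ continues analytically to -1.

The point is a regular point.


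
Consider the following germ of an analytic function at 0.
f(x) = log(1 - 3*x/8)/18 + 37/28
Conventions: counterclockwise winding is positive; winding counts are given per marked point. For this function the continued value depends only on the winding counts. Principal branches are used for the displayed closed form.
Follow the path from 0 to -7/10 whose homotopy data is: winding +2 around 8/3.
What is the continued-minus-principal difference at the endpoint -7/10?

Continued minus principal equals (2/9)*pi*i.

The rational part is single-valued and drops out of the difference; each branch term changes only by its own monodromy.
(1/18)*log(1 - x/(8/3)): each positive loop around 8/3 adds 2*pi*i to the log, so winding +2 contributes (1/18)*(2)*2*pi*i = (2/9)*pi*i.
Summing the contributions at x = -7/10 gives (2/9)*pi*i.


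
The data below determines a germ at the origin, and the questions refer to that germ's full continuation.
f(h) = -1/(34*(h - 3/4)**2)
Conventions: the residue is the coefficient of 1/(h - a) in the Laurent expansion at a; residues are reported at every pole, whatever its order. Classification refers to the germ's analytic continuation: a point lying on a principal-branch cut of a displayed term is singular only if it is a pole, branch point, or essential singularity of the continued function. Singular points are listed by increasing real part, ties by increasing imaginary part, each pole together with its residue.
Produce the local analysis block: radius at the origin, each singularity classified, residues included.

Denominator factor (h - 3/4)^2: pole of order 2 at 3/4, modulus 3/4.
The radius of convergence is the smallest modulus among the singular points: 3/4.
At the order-2 pole 3/4 set g(h) = (h - (3/4))^2*f(h) = -1/34.
Order-2 pole: residue = g'(a); g'(3/4) = 0, so the residue is 0.

Radius of convergence at 0: 3/4.
At 3/4: a pole of order 2; residue 0.


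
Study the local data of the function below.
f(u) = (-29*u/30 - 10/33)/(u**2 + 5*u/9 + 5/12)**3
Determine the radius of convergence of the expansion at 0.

The radius of convergence is (1/6)*sqrt(15).

Denominator factor (u**2 + 5*u/9 + 5/12)^3: discriminant -110/81, complex-conjugate roots (-5/18) + ((1/18)*sqrt(110))*i and (-5/18) - ((1/18)*sqrt(110))*i; poles of order 3, moduli (1/6)*sqrt(15) and (1/6)*sqrt(15).
The radius of convergence is the smallest modulus among the singular points: (1/6)*sqrt(15).


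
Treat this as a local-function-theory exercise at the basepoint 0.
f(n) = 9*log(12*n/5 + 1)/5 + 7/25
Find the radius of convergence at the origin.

The radius of convergence is 5/12.

Branch term (9/5)*log(1 - n/(-5/12)): its argument vanishes at n = -5/12, a logarithmic branch point, modulus 5/12.
The radius of convergence is the smallest modulus among the singular points: 5/12.


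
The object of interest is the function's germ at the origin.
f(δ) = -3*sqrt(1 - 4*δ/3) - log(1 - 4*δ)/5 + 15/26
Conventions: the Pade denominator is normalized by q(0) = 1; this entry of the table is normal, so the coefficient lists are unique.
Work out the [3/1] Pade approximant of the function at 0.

The Pade approximant has numerator coefficients [-63/26, 131929/13780, -4421/795, -3877/2385]; denominator coefficients [1, -889/318].

Taylor coefficients needed (expand at 0): a_0 = -63/26, a_1 = 14/5, a_2 = 34/15, a_3 = 212/45, a_4 = 1778/135.
Write the denominator as Q(δ) = 1 + q1*δ. Requiring Q*f - P = O(δ^5) with deg P <= 3 kills the coefficients of δ^4..δ^4 in Q*f:
  δ^4: a_4 + q1*a_3 = 0, i.e. 1778/135 + (212/45)*q1 = 0.
Solving this linear system: q1 = -889/318.
The numerator is Q*f truncated at degree 3: P0 = a_0 = -63/26; P1 = a_1 + q1*a_0 = 131929/13780; P2 = a_2 + q1*a_1 = -4421/795; P3 = a_3 + q1*a_2 = -3877/2385.


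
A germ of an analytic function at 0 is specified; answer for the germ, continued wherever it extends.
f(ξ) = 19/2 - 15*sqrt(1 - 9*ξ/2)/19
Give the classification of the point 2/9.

The point is an algebraic (square-root) branch point.

The term (-15/19)*sqrt(1 - ξ/(2/9)) has argument 1 - 2/9/(2/9) = 0 at 2/9: a square-root (algebraic, two-sheeted) branch point; the remaining terms are analytic or single-valued there.


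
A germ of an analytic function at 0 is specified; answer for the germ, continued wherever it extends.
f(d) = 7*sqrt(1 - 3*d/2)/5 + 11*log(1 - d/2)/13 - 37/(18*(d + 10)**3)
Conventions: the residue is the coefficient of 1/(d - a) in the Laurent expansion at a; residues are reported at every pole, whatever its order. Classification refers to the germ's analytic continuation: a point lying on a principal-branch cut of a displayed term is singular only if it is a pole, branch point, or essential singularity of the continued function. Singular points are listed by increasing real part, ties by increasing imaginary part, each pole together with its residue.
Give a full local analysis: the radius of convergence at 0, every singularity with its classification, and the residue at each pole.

Radius of convergence at 0: 2/3.
At -10: a pole of order 3; residue 0.
At 2/3: an algebraic (square-root) branch point.
At 2: a logarithmic branch point.

Denominator factor (d + 10)^3: pole of order 3 at -10, modulus 10.
Branch term (7/5)*sqrt(1 - d/(2/3)): its argument vanishes at d = 2/3, a square-root branch point, modulus 2/3.
Branch term (11/13)*log(1 - d/(2)): its argument vanishes at d = 2, a logarithmic branch point, modulus 2.
The radius of convergence is the smallest modulus among the singular points: 2/3.
The branch terms are analytic at -10 and contribute nothing to the residue; only the rational part matters.
At the order-3 pole -10 set g(d) = (d - (-10))^3*(rational part) = -37/18.
Order-3 pole: residue = g''(a)/2; g''(-10) = 0, so the residue is 0.
List the singular points by increasing real part (a conjugate pair: the negative imaginary part first).


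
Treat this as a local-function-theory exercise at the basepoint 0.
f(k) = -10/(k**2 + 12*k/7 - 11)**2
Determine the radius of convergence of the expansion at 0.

The radius of convergence is -6/7 + (5/7)*sqrt(23).

Denominator factor (k**2 + 12*k/7 - 11)^2: discriminant 2300/49, real irrational roots -6/7 + (5/7)*sqrt(23) and -6/7 - (5/7)*sqrt(23); poles of order 2, moduli -6/7 + (5/7)*sqrt(23) and 6/7 + (5/7)*sqrt(23).
The radius of convergence is the smallest modulus among the singular points: -6/7 + (5/7)*sqrt(23).


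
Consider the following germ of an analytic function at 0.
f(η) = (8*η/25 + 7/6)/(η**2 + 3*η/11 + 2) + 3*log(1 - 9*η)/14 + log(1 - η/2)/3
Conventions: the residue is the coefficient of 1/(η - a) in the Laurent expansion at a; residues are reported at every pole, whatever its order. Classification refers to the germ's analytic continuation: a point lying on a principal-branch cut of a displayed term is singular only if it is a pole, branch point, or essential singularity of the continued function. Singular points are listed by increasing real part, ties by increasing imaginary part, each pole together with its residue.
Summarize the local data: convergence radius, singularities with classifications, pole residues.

Radius of convergence at 0: 1/9.
At (-3/22) - ((1/22)*sqrt(959))*i: a pole of order 1; residue (4/25) + ((1853/143850)*sqrt(959))*i.
At (-3/22) + ((1/22)*sqrt(959))*i: a pole of order 1; residue (4/25) - ((1853/143850)*sqrt(959))*i.
At 1/9: a logarithmic branch point.
At 2: a logarithmic branch point.

Denominator factor (η**2 + 3*η/11 + 2): discriminant -959/121, complex-conjugate roots (-3/22) + ((1/22)*sqrt(959))*i and (-3/22) - ((1/22)*sqrt(959))*i; poles of order 1, moduli sqrt(2) and sqrt(2).
Branch term (3/14)*log(1 - η/(1/9)): its argument vanishes at η = 1/9, a logarithmic branch point, modulus 1/9.
Branch term (1/3)*log(1 - η/(2)): its argument vanishes at η = 2, a logarithmic branch point, modulus 2.
The radius of convergence is the smallest modulus among the singular points: 1/9.
The branch terms are analytic at (-3/22) - ((1/22)*sqrt(959))*i and contribute nothing to the residue; only the rational part matters.
The factor η**2 + 3*η/11 + 2 splits as (η - a)(η - a') with a = (-3/22) - ((1/22)*sqrt(959))*i, a' = (-3/22) + ((1/22)*sqrt(959))*i. At the order-1 pole a set g(η) = (η - a)*(rational part) = [8*η/25 + 7/6] / (η - a').
Simple pole: residue = g(a) at a = (-3/22) - ((1/22)*sqrt(959))*i, which is (4/25) + ((1853/143850)*sqrt(959))*i.
The branch terms are analytic at (-3/22) + ((1/22)*sqrt(959))*i and contribute nothing to the residue; only the rational part matters.
The factor η**2 + 3*η/11 + 2 splits as (η - a)(η - a') with a = (-3/22) + ((1/22)*sqrt(959))*i, a' = (-3/22) - ((1/22)*sqrt(959))*i. At the order-1 pole a set g(η) = (η - a)*(rational part) = [8*η/25 + 7/6] / (η - a').
Simple pole: residue = g(a) at a = (-3/22) + ((1/22)*sqrt(959))*i, which is (4/25) - ((1853/143850)*sqrt(959))*i.
List the singular points by increasing real part (a conjugate pair: the negative imaginary part first).


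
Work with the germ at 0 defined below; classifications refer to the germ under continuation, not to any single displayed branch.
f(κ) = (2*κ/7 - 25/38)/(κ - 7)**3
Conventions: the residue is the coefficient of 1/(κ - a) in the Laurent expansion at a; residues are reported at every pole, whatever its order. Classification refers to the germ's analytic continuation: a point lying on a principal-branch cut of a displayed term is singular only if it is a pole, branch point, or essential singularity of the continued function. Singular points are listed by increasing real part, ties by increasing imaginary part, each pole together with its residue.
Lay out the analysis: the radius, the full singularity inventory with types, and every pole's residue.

Denominator factor (κ - 7)^3: pole of order 3 at 7, modulus 7.
The radius of convergence is the smallest modulus among the singular points: 7.
At the order-3 pole 7 set g(κ) = (κ - (7))^3*f(κ) = 2*κ/7 - 25/38.
Order-3 pole: residue = g''(a)/2; g''(7) = 0, so the residue is 0.

Radius of convergence at 0: 7.
At 7: a pole of order 3; residue 0.


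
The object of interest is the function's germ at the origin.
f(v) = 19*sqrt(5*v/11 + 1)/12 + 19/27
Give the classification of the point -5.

There is no denominator, hence no pole anywhere.
Branch term sqrt(1 - v/(-11/5)): argument at -5 is -14/11, nonzero, so -5 is not its branch point (a point on a principal cut is still regular for the continued germ).
So the germ continues analytically to -5.

The point is a regular point.


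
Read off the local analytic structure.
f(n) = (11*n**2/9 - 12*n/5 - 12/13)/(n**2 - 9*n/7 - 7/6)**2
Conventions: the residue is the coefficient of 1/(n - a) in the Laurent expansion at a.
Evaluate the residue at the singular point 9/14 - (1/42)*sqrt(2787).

The factor n**2 - 9*n/7 - 7/6 splits as (n - a)(n - a') with a = 9/14 - (1/42)*sqrt(2787), a' = 9/14 + (1/42)*sqrt(2787). At the order-2 pole a set g(n) = (n - a)^2*f(n) = [11*n**2/9 - 12*n/5 - 12/13] / (n - a')^2.
Order-2 pole: residue = g'(a); g'(9/14 - (1/42)*sqrt(2787)) = -(4685527/504878985)*sqrt(2787), so the residue is -(4685527/504878985)*sqrt(2787).

The residue is -(4685527/504878985)*sqrt(2787).


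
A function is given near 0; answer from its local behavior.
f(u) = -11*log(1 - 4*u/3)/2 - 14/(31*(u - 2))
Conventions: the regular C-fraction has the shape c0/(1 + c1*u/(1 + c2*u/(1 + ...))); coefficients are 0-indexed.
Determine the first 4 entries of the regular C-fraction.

The regular C-fraction coefficients are [7/31, -1385/42, 939796/29085, 155561/34353540].

Taylor coefficients (expand at 0): a_0 = 7/31, a_1 = 1385/186, a_2 = 5519/1116, a_3 = 87863/20088.
c0 = a_0 = 7/31. Peel one level at a time: if S = 1 + c*u/S' with S'(0) = 1, then c is the u-coefficient of S and S' = c*u/(S - 1).
S_1 = c0/f = 1 + (-1385/42)*u + (469898/441)*u^2 + ...; c1 = -1385/42.
S_2 = c1*u/(S_1 - 1) = 1 + (939796/29085)*u + (-7578043/51792075)*u^2 + ...; c2 = 939796/29085.
S_3 = c2*u/(S_2 - 1) = 1 + (155561/34353540)*u + ...; c3 = 155561/34353540.


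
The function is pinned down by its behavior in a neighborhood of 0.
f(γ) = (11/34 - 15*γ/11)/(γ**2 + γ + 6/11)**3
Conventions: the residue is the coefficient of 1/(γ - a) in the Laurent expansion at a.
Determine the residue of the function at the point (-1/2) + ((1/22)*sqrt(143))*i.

The residue is -((12408/37349)*sqrt(143))*i.

The factor γ**2 + γ + 6/11 splits as (γ - a)(γ - a') with a = (-1/2) + ((1/22)*sqrt(143))*i, a' = (-1/2) - ((1/22)*sqrt(143))*i. At the order-3 pole a set g(γ) = (γ - a)^3*f(γ) = [11/34 - 15*γ/11] / (γ - a')^3.
Order-3 pole: residue = g''(a)/2; g''((-1/2) + ((1/22)*sqrt(143))*i) = -((24816/37349)*sqrt(143))*i, so the residue is -((12408/37349)*sqrt(143))*i.


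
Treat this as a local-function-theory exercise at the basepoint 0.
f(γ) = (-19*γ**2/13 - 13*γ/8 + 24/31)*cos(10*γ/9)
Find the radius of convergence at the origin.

The radius of convergence is infinite.

The factor cos(10*γ/9) is entire and contributes no finite singular point.
The polynomial part has no poles.
No finite singular points: the Taylor series at 0 converges everywhere.


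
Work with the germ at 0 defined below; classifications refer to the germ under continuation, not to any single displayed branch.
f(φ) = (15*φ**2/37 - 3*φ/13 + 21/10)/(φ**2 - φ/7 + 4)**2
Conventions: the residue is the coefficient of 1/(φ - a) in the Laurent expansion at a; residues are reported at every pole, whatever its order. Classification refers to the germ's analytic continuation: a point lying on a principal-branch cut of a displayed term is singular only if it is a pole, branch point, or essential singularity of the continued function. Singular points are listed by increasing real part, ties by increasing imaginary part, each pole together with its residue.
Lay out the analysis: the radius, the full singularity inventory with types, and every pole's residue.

Radius of convergence at 0: 2.
At (1/14) - ((3/14)*sqrt(87))*i: a pole of order 2; residue ((2037616/163831005)*sqrt(87))*i.
At (1/14) + ((3/14)*sqrt(87))*i: a pole of order 2; residue -((2037616/163831005)*sqrt(87))*i.

Denominator factor (φ**2 - φ/7 + 4)^2: discriminant -783/49, complex-conjugate roots (1/14) + ((3/14)*sqrt(87))*i and (1/14) - ((3/14)*sqrt(87))*i; poles of order 2, moduli 2 and 2.
The radius of convergence is the smallest modulus among the singular points: 2.
The factor φ**2 - φ/7 + 4 splits as (φ - a)(φ - a') with a = (1/14) - ((3/14)*sqrt(87))*i, a' = (1/14) + ((3/14)*sqrt(87))*i. At the order-2 pole a set g(φ) = (φ - a)^2*f(φ) = [15*φ**2/37 - 3*φ/13 + 21/10] / (φ - a')^2.
Order-2 pole: residue = g'(a); g'((1/14) - ((3/14)*sqrt(87))*i) = ((2037616/163831005)*sqrt(87))*i, so the residue is ((2037616/163831005)*sqrt(87))*i.
The factor φ**2 - φ/7 + 4 splits as (φ - a)(φ - a') with a = (1/14) + ((3/14)*sqrt(87))*i, a' = (1/14) - ((3/14)*sqrt(87))*i. At the order-2 pole a set g(φ) = (φ - a)^2*f(φ) = [15*φ**2/37 - 3*φ/13 + 21/10] / (φ - a')^2.
Order-2 pole: residue = g'(a); g'((1/14) + ((3/14)*sqrt(87))*i) = -((2037616/163831005)*sqrt(87))*i, so the residue is -((2037616/163831005)*sqrt(87))*i.
List the singular points by increasing real part (a conjugate pair: the negative imaginary part first).


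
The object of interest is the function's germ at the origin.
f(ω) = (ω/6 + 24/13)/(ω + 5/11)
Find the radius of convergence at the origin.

The radius of convergence is 5/11.

Denominator factor (ω + 5/11): pole of order 1 at -5/11, modulus 5/11.
The radius of convergence is the smallest modulus among the singular points: 5/11.


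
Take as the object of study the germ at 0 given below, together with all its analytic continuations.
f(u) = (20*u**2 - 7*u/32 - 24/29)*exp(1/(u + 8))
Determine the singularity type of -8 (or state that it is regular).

The exponent 1/(u - (-8)) has a pole at -8, so exp(1/(u - (-8))) takes every nonzero value near it: an essential singularity (not a pole of any order).

The point is an essential singularity.


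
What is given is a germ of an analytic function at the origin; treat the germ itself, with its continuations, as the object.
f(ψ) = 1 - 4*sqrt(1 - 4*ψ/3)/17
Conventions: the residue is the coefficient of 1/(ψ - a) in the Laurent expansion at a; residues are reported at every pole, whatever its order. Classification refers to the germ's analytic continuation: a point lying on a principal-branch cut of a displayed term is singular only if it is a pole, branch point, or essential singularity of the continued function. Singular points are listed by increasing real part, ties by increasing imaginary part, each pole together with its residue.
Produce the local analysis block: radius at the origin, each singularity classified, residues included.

Radius of convergence at 0: 3/4.
At 3/4: an algebraic (square-root) branch point.

Branch term (-4/17)*sqrt(1 - ψ/(3/4)): its argument vanishes at ψ = 3/4, a square-root branch point, modulus 3/4.
The radius of convergence is the smallest modulus among the singular points: 3/4.


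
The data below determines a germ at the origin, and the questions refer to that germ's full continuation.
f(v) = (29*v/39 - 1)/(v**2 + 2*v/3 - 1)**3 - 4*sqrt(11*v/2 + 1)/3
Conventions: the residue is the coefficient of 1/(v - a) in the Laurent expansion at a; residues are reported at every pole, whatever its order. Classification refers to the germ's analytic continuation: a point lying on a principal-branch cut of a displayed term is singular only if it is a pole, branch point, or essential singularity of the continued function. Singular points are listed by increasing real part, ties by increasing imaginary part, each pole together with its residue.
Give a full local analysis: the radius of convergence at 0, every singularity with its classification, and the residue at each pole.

Radius of convergence at 0: 2/11.
At -1/3 - (1/3)*sqrt(10): a pole of order 3; residue (5913/104000)*sqrt(10).
At -2/11: an algebraic (square-root) branch point.
At -1/3 + (1/3)*sqrt(10): a pole of order 3; residue -(5913/104000)*sqrt(10).

Denominator factor (v**2 + 2*v/3 - 1)^3: discriminant 40/9, real irrational roots -1/3 + (1/3)*sqrt(10) and -1/3 - (1/3)*sqrt(10); poles of order 3, moduli -1/3 + (1/3)*sqrt(10) and 1/3 + (1/3)*sqrt(10).
Branch term (-4/3)*sqrt(1 - v/(-2/11)): its argument vanishes at v = -2/11, a square-root branch point, modulus 2/11.
The radius of convergence is the smallest modulus among the singular points: 2/11.
The branch term is analytic at -1/3 - (1/3)*sqrt(10) and contributes nothing to the residue; only the rational part matters.
The factor v**2 + 2*v/3 - 1 splits as (v - a)(v - a') with a = -1/3 - (1/3)*sqrt(10), a' = -1/3 + (1/3)*sqrt(10). At the order-3 pole a set g(v) = (v - a)^3*(rational part) = [29*v/39 - 1] / (v - a')^3.
Order-3 pole: residue = g''(a)/2; g''(-1/3 - (1/3)*sqrt(10)) = (5913/52000)*sqrt(10), so the residue is (5913/104000)*sqrt(10).
The branch term is analytic at -1/3 + (1/3)*sqrt(10) and contributes nothing to the residue; only the rational part matters.
The factor v**2 + 2*v/3 - 1 splits as (v - a)(v - a') with a = -1/3 + (1/3)*sqrt(10), a' = -1/3 - (1/3)*sqrt(10). At the order-3 pole a set g(v) = (v - a)^3*(rational part) = [29*v/39 - 1] / (v - a')^3.
Order-3 pole: residue = g''(a)/2; g''(-1/3 + (1/3)*sqrt(10)) = -(5913/52000)*sqrt(10), so the residue is -(5913/104000)*sqrt(10).
List the singular points by increasing real part (a conjugate pair: the negative imaginary part first).


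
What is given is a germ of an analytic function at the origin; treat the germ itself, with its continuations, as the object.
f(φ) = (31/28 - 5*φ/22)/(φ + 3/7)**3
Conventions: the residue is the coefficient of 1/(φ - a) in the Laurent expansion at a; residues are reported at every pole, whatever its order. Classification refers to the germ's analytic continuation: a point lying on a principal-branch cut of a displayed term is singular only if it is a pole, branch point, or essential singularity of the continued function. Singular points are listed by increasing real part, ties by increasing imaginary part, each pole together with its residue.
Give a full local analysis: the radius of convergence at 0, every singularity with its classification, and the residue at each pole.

Radius of convergence at 0: 3/7.
At -3/7: a pole of order 3; residue 0.

Denominator factor (φ + 3/7)^3: pole of order 3 at -3/7, modulus 3/7.
The radius of convergence is the smallest modulus among the singular points: 3/7.
At the order-3 pole -3/7 set g(φ) = (φ - (-3/7))^3*f(φ) = 31/28 - 5*φ/22.
Order-3 pole: residue = g''(a)/2; g''(-3/7) = 0, so the residue is 0.


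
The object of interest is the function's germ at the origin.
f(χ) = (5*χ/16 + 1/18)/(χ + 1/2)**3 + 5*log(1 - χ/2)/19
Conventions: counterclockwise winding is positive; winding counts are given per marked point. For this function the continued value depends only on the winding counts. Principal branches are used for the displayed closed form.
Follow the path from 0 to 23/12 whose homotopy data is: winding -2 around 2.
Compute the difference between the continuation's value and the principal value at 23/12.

Continued minus principal equals -(20/19)*pi*i.

The rational part is single-valued and drops out of the difference; each branch term changes only by its own monodromy.
(5/19)*log(1 - χ/(2)): each positive loop around 2 adds 2*pi*i to the log, so winding -2 contributes (5/19)*(-2)*2*pi*i = -(20/19)*pi*i.
Summing the contributions at χ = 23/12 gives -(20/19)*pi*i.


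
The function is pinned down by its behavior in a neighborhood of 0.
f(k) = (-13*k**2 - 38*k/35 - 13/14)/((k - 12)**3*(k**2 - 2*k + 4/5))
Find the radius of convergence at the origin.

Denominator factor (k - 12)^3: pole of order 3 at 12, modulus 12.
Denominator factor (k**2 - 2*k + 4/5): discriminant 4/5, real irrational roots 1 + (1/5)*sqrt(5) and 1 - (1/5)*sqrt(5); poles of order 1, moduli 1 + (1/5)*sqrt(5) and 1 - (1/5)*sqrt(5).
The radius of convergence is the smallest modulus among the singular points: 1 - (1/5)*sqrt(5).

The radius of convergence is 1 - (1/5)*sqrt(5).


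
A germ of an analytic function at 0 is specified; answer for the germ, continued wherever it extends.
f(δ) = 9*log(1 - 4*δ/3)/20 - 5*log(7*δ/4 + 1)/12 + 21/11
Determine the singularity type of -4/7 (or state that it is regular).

The point is a logarithmic branch point.

The term (-5/12)*log(1 - δ/(-4/7)) has argument 1 - -4/7/(-4/7) = 0 at -4/7: a logarithmic (infinitely-sheeted) branch point; the remaining terms are analytic or single-valued there.


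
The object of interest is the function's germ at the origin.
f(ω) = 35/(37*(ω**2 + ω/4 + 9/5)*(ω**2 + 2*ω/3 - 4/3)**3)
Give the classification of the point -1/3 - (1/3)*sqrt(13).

The denominator factor ω**2 + 2*ω/3 - 4/3 vanishes at -1/3 - (1/3)*sqrt(13) and appears to the power 3; the numerator there equals 35/37, nonzero, and no other factor vanishes.
Hence a pole whose order is the multiplicity, 3.

The point is a pole of order 3.


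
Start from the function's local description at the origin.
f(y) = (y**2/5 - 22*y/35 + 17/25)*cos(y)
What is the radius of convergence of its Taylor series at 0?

The factor cos(y) is entire and contributes no finite singular point.
The polynomial part has no poles.
No finite singular points: the Taylor series at 0 converges everywhere.

The radius of convergence is infinite.


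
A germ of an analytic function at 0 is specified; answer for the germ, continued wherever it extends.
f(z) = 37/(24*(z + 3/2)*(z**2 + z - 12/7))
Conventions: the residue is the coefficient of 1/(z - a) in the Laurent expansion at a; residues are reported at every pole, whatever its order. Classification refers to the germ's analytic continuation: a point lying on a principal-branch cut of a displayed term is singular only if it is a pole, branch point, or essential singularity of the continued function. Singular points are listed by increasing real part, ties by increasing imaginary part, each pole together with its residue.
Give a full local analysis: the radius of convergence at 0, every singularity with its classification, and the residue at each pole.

Radius of convergence at 0: -1/2 + (1/14)*sqrt(385).
At -1/2 - (1/14)*sqrt(385): a pole of order 1; residue 259/324 + (259/8910)*sqrt(385).
At -3/2: a pole of order 1; residue -259/162.
At -1/2 + (1/14)*sqrt(385): a pole of order 1; residue 259/324 - (259/8910)*sqrt(385).

Denominator factor (z + 3/2): pole of order 1 at -3/2, modulus 3/2.
Denominator factor (z**2 + z - 12/7): discriminant 55/7, real irrational roots -1/2 + (1/14)*sqrt(385) and -1/2 - (1/14)*sqrt(385); poles of order 1, moduli -1/2 + (1/14)*sqrt(385) and 1/2 + (1/14)*sqrt(385).
The radius of convergence is the smallest modulus among the singular points: -1/2 + (1/14)*sqrt(385).
The factor z**2 + z - 12/7 splits as (z - a)(z - a') with a = -1/2 - (1/14)*sqrt(385), a' = -1/2 + (1/14)*sqrt(385). At the order-1 pole a set g(z) = (z - a)*f(z) = [37/(24*(z + 3/2))] / (z - a').
Simple pole: residue = g(a) at a = -1/2 - (1/14)*sqrt(385), which is 259/324 + (259/8910)*sqrt(385).
At the order-1 pole -3/2 set g(z) = (z - (-3/2))*f(z) = 37/(24*(z**2 + z - 12/7)).
Simple pole: residue = g(a) at a = -3/2, which is -259/162.
The factor z**2 + z - 12/7 splits as (z - a)(z - a') with a = -1/2 + (1/14)*sqrt(385), a' = -1/2 - (1/14)*sqrt(385). At the order-1 pole a set g(z) = (z - a)*f(z) = [37/(24*(z + 3/2))] / (z - a').
Simple pole: residue = g(a) at a = -1/2 + (1/14)*sqrt(385), which is 259/324 - (259/8910)*sqrt(385).
List the singular points by increasing real part (a conjugate pair: the negative imaginary part first).


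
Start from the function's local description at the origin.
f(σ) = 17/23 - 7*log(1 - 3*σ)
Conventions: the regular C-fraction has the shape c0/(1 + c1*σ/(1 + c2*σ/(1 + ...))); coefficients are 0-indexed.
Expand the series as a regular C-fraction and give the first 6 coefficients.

Taylor coefficients (expand at 0): a_0 = 17/23, a_1 = 21, a_2 = 63/2, a_3 = 63, a_4 = 567/4, a_5 = 1701/5.
c0 = a_0 = 17/23. Peel one level at a time: if S = 1 + c*σ/S' with S'(0) = 1, then c is the σ-coefficient of S and S' = c*σ/(S - 1).
S_1 = c0/f = 1 + (-483/17)*σ + (441945/578)*σ^2 + ...; c1 = -483/17.
S_2 = c1*σ/(S_1 - 1) = 1 + (915/34)*σ + (-3/4)*σ^2 + ...; c2 = 915/34.
S_3 = c2*σ/(S_2 - 1) = 1 + (17/610)*σ + (3961/93025)*σ^2 + ...; c3 = 17/610.
S_4 = c3*σ/(S_3 - 1) = 1 + (-466/305)*σ + (-3/5)*σ^2 + ...; c4 = -466/305.
S_5 = c4*σ/(S_4 - 1) = 1 + (-183/466)*σ + ...; c5 = -183/466.

The regular C-fraction coefficients are [17/23, -483/17, 915/34, 17/610, -466/305, -183/466].


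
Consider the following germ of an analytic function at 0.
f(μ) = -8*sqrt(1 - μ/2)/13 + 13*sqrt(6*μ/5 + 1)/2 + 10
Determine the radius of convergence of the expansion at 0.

Branch term (-8/13)*sqrt(1 - μ/(2)): its argument vanishes at μ = 2, a square-root branch point, modulus 2.
Branch term (13/2)*sqrt(1 - μ/(-5/6)): its argument vanishes at μ = -5/6, a square-root branch point, modulus 5/6.
The radius of convergence is the smallest modulus among the singular points: 5/6.

The radius of convergence is 5/6.


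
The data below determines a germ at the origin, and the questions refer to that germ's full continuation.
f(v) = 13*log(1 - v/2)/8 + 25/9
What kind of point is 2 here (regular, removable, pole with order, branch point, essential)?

The point is a logarithmic branch point.

The term (13/8)*log(1 - v/(2)) has argument 1 - 2/(2) = 0 at 2: a logarithmic (infinitely-sheeted) branch point; the remaining terms are analytic or single-valued there.


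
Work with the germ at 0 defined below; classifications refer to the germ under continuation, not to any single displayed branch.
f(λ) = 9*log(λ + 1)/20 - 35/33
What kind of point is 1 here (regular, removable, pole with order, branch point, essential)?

The point is a regular point.

There is no denominator, hence no pole anywhere.
Branch term log(1 - λ/(-1)): argument at 1 is 2, nonzero, so 1 is not its branch point (a point on a principal cut is still regular for the continued germ).
So the germ continues analytically to 1.
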